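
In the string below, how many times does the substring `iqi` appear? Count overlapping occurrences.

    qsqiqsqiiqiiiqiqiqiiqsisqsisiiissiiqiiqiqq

Sliding a length-3 window over the 42 characters (40 positions):
  position 9–11: iqi
  position 13–15: iqi
  position 15–17: iqi
  position 17–19: iqi
  position 35–37: iqi
  position 38–40: iqi

6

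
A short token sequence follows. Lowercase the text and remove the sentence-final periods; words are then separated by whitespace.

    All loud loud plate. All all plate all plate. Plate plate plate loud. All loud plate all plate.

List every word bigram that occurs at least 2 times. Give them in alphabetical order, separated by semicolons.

Bigram counts meeting the condition (at least 2 times):
  all loud: 2
  all plate: 3
  loud plate: 2
  plate all: 3
  plate plate: 3

all loud; all plate; loud plate; plate all; plate plate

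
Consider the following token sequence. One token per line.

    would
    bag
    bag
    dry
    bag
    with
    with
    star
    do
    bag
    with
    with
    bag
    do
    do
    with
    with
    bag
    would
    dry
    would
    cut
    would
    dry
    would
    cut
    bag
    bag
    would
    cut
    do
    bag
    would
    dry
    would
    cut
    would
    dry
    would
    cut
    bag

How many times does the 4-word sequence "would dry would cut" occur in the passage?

Scanning the 38 overlapping 4-gram windows for "would dry would cut":
  position 19–22: would dry would cut
  position 23–26: would dry would cut
  position 33–36: would dry would cut
  position 37–40: would dry would cut

4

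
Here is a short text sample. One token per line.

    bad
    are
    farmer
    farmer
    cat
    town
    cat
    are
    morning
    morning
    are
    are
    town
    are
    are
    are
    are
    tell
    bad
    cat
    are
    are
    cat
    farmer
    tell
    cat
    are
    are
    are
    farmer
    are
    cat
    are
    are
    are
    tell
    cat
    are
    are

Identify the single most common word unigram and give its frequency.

Unigram frequencies (highest first):
  are: 19
  cat: 7
  farmer: 4
  tell: 3
  bad: 2
  town: 2
  … (1 more, each ≤ 2)

"are", 19 times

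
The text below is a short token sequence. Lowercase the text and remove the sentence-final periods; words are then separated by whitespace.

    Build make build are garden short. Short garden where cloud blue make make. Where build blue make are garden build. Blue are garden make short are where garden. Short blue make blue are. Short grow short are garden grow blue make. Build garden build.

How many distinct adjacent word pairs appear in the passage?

44 tokens → 43 bigram windows in total.
Repeated bigrams (each contributes count−1 duplicates):
  are garden: 4
  blue make: 4
  blue are: 2
  build blue: 2
  garden build: 2
  garden short: 2
  make build: 2
  short are: 2
12 duplicate windows → 43 − 12 = 31 distinct.

31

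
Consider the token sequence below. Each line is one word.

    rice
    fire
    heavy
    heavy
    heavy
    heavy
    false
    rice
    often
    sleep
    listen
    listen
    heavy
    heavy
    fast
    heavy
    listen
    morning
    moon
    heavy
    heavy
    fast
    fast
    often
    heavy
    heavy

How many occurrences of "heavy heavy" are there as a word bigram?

Scanning the 25 overlapping bigram windows for "heavy heavy":
  position 3–4: heavy heavy
  position 4–5: heavy heavy
  position 5–6: heavy heavy
  position 13–14: heavy heavy
  position 20–21: heavy heavy
  position 25–26: heavy heavy

6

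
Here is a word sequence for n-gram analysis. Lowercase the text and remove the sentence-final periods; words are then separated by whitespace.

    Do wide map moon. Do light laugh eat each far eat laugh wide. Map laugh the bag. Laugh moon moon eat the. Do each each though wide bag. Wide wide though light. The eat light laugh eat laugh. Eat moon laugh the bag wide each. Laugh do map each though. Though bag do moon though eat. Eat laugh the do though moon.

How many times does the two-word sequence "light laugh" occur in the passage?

Scanning the 61 overlapping bigram windows for "light laugh":
  position 6–7: light laugh
  position 35–36: light laugh

2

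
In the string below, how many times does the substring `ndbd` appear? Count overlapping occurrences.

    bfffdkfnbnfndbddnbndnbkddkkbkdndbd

2

Sliding a length-4 window over the 34 characters (31 positions):
  position 12–15: ndbd
  position 31–34: ndbd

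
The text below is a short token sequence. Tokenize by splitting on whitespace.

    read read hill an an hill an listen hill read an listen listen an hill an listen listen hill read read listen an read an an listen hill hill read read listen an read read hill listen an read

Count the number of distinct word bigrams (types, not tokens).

15

39 tokens → 38 bigram windows in total.
Repeated bigrams (each contributes count−1 duplicates):
  an listen: 4
  listen an: 4
  read read: 4
  an read: 3
  hill an: 3
  hill read: 3
  listen hill: 3
  an an: 2
  … (5 more repeated)
23 duplicate windows → 38 − 23 = 15 distinct.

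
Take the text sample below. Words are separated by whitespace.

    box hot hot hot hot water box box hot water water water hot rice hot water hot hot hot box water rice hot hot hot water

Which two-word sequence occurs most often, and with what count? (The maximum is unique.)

"hot hot", 7 times

Bigram frequencies (highest first):
  hot hot: 7
  hot water: 4
  box hot: 2
  water water: 2
  water hot: 2
  rice hot: 2
  … (6 more, each ≤ 1)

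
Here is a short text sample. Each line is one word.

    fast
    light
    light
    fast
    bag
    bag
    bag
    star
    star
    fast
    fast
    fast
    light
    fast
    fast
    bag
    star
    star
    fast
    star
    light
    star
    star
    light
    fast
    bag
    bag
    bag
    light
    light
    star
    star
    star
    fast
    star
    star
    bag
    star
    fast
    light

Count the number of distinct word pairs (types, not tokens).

14

40 tokens → 39 bigram windows in total.
Repeated bigrams (each contributes count−1 duplicates):
  star star: 6
  bag bag: 4
  star fast: 4
  bag star: 3
  fast bag: 3
  fast fast: 3
  fast light: 3
  light fast: 3
  … (4 more repeated)
25 duplicate windows → 39 − 25 = 14 distinct.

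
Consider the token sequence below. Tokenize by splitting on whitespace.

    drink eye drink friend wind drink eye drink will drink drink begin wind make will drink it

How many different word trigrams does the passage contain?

17 tokens → 15 trigram windows in total.
Repeated trigrams (each contributes count−1 duplicates):
  drink eye drink: 2
1 duplicate windows → 15 − 1 = 14 distinct.

14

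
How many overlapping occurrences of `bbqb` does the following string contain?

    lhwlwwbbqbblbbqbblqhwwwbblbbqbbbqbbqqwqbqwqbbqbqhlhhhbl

Sliding a length-4 window over the 55 characters (52 positions):
  position 7–10: bbqb
  position 13–16: bbqb
  position 27–30: bbqb
  position 31–34: bbqb
  position 44–47: bbqb

5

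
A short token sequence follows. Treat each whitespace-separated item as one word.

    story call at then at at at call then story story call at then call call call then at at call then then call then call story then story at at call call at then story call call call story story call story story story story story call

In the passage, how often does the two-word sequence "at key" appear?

Scanning the 47 overlapping bigram windows for "at key":
  (none found)

0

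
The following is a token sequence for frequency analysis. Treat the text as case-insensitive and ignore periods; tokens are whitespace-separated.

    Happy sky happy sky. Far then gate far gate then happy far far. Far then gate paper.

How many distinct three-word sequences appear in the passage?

17 tokens → 15 trigram windows in total.
Repeated trigrams (each contributes count−1 duplicates):
  far then gate: 2
1 duplicate windows → 15 − 1 = 14 distinct.

14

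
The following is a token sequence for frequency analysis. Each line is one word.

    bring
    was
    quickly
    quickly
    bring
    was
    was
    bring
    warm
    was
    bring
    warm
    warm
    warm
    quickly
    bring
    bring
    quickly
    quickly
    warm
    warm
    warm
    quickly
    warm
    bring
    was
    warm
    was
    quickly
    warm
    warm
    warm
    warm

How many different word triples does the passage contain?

25

33 tokens → 31 trigram windows in total.
Repeated trigrams (each contributes count−1 duplicates):
  warm warm warm: 4
  quickly warm warm: 2
  warm warm quickly: 2
  was bring warm: 2
6 duplicate windows → 31 − 6 = 25 distinct.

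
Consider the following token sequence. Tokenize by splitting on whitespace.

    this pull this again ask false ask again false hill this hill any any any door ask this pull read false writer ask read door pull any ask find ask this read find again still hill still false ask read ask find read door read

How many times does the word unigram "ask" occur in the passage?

8

Scanning the 45 tokens for "ask":
  position 5: ask
  position 7: ask
  position 17: ask
  position 23: ask
  position 28: ask
  position 30: ask
  position 39: ask
  position 41: ask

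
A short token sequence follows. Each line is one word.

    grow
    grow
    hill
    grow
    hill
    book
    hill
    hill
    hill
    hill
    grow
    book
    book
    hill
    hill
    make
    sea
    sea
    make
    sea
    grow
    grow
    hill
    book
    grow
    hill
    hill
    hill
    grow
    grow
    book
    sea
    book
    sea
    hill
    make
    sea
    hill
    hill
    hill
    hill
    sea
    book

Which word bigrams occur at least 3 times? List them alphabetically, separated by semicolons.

Bigram counts meeting the condition (at least 3 times):
  grow grow: 3
  grow hill: 4
  hill grow: 3
  hill hill: 9
  make sea: 3

grow grow; grow hill; hill grow; hill hill; make sea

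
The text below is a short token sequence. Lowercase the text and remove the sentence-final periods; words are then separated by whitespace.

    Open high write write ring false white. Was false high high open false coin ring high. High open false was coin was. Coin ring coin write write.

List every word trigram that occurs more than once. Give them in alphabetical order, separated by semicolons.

high high open; high open false

Trigram counts meeting the condition (more than once):
  high high open: 2
  high open false: 2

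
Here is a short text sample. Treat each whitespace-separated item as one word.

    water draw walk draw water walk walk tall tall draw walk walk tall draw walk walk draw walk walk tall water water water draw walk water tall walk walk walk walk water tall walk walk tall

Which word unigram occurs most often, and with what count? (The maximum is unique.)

"walk", 16 times

Unigram frequencies (highest first):
  walk: 16
  water: 7
  tall: 7
  draw: 6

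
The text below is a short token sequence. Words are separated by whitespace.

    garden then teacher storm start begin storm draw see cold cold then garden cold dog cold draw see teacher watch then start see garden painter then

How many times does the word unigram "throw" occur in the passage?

Scanning the 26 tokens for "throw":
  (none found)

0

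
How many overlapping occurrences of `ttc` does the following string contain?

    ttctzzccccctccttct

Sliding a length-3 window over the 18 characters (16 positions):
  position 1–3: ttc
  position 15–17: ttc

2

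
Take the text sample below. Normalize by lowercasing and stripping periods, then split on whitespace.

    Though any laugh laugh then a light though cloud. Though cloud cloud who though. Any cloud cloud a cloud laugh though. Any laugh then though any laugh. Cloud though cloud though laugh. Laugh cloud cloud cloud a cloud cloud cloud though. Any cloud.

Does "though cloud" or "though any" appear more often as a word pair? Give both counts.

"though any" (5 vs 3)

"though cloud": 3 occurrences
"though any": 5 occurrences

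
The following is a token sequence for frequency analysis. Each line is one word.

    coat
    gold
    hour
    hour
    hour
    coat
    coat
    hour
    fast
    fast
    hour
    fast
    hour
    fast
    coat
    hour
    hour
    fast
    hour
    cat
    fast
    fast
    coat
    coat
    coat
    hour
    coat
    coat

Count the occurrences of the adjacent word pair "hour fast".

4

Scanning the 27 overlapping bigram windows for "hour fast":
  position 8–9: hour fast
  position 11–12: hour fast
  position 13–14: hour fast
  position 17–18: hour fast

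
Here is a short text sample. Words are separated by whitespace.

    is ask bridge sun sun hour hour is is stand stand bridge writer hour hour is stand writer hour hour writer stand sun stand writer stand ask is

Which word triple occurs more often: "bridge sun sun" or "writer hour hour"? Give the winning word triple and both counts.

"writer hour hour" (2 vs 1)

"bridge sun sun": 1 occurrence
"writer hour hour": 2 occurrences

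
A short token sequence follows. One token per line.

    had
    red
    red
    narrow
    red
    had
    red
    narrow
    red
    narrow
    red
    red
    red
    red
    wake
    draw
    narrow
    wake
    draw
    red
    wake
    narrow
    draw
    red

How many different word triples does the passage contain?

24 tokens → 22 trigram windows in total.
Repeated trigrams (each contributes count−1 duplicates):
  red narrow red: 3
  red red red: 2
3 duplicate windows → 22 − 3 = 19 distinct.

19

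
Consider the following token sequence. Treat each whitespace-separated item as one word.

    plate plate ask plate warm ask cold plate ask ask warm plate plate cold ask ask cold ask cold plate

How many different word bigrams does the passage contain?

12

20 tokens → 19 bigram windows in total.
Repeated bigrams (each contributes count−1 duplicates):
  ask cold: 3
  ask ask: 2
  cold ask: 2
  cold plate: 2
  plate ask: 2
  plate plate: 2
7 duplicate windows → 19 − 7 = 12 distinct.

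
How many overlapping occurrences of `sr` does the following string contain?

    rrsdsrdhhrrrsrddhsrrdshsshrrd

Sliding a length-2 window over the 29 characters (28 positions):
  position 5–6: sr
  position 13–14: sr
  position 18–19: sr

3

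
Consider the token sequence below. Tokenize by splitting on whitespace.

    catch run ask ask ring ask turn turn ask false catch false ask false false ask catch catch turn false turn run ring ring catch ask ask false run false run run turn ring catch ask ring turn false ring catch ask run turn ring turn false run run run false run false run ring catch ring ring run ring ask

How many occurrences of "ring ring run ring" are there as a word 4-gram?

1

Scanning the 58 overlapping 4-gram windows for "ring ring run ring":
  position 57–60: ring ring run ring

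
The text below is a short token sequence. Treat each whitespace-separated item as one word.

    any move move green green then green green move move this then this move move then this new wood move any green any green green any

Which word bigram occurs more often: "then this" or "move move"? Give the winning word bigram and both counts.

"move move" (3 vs 2)

"then this": 2 occurrences
"move move": 3 occurrences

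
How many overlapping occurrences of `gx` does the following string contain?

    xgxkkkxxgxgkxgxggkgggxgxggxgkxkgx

Sliding a length-2 window over the 33 characters (32 positions):
  position 2–3: gx
  position 9–10: gx
  position 14–15: gx
  position 21–22: gx
  position 23–24: gx
  position 26–27: gx
  position 32–33: gx

7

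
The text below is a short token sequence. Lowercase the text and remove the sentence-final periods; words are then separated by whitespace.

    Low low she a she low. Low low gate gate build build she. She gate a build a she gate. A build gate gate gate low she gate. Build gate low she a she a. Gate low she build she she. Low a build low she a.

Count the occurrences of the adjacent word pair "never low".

0

Scanning the 46 overlapping bigram windows for "never low":
  (none found)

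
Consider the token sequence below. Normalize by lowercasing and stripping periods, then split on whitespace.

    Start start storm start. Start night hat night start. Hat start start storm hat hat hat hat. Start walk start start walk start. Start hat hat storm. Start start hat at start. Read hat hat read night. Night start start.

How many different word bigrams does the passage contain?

40 tokens → 39 bigram windows in total.
Repeated bigrams (each contributes count−1 duplicates):
  start start: 7
  hat hat: 5
  start hat: 3
  hat start: 2
  night start: 2
  start storm: 2
  start walk: 2
  storm start: 2
  … (1 more repeated)
18 duplicate windows → 39 − 18 = 21 distinct.

21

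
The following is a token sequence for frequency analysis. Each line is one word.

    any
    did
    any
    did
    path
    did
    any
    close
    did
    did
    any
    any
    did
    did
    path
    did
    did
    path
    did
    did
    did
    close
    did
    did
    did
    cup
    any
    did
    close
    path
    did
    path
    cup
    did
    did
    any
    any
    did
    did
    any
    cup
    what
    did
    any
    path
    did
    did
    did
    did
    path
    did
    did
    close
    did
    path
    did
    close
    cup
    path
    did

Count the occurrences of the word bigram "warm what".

Scanning the 59 overlapping bigram windows for "warm what":
  (none found)

0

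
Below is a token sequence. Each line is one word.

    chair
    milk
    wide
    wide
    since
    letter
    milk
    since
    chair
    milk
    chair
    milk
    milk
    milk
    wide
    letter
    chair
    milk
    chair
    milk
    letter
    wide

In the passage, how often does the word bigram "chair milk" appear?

5

Scanning the 21 overlapping bigram windows for "chair milk":
  position 1–2: chair milk
  position 9–10: chair milk
  position 11–12: chair milk
  position 17–18: chair milk
  position 19–20: chair milk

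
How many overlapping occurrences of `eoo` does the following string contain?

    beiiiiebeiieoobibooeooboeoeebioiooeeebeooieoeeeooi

4

Sliding a length-3 window over the 50 characters (48 positions):
  position 12–14: eoo
  position 20–22: eoo
  position 39–41: eoo
  position 47–49: eoo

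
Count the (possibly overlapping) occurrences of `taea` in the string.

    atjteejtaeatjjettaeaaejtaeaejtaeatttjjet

4

Sliding a length-4 window over the 40 characters (37 positions):
  position 8–11: taea
  position 17–20: taea
  position 24–27: taea
  position 30–33: taea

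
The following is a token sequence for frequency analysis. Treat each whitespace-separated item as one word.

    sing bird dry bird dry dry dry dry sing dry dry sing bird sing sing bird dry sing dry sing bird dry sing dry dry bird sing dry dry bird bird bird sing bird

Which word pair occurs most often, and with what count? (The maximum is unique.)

Bigram frequencies (highest first):
  dry dry: 6
  sing bird: 5
  dry sing: 5
  bird dry: 4
  sing dry: 4
  dry bird: 3
  … (3 more, each ≤ 3)

"dry dry", 6 times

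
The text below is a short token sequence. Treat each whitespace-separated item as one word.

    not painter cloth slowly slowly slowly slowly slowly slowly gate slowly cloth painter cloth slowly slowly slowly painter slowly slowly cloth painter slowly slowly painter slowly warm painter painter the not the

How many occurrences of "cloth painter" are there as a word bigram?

2

Scanning the 31 overlapping bigram windows for "cloth painter":
  position 12–13: cloth painter
  position 21–22: cloth painter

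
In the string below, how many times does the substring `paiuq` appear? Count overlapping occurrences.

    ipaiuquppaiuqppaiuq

Sliding a length-5 window over the 19 characters (15 positions):
  position 2–6: paiuq
  position 9–13: paiuq
  position 15–19: paiuq

3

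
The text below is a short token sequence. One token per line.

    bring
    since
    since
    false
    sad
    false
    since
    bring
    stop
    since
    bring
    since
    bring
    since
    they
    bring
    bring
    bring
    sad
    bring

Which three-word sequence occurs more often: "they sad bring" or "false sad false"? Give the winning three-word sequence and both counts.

"they sad bring": 0 occurrences
"false sad false": 1 occurrence

"false sad false" (1 vs 0)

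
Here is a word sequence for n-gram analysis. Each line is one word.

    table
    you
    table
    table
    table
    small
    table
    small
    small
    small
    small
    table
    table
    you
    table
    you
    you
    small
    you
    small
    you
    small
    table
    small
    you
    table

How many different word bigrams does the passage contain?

9

26 tokens → 25 bigram windows in total.
Repeated bigrams (each contributes count−1 duplicates):
  small small: 3
  small table: 3
  small you: 3
  table small: 3
  table table: 3
  table you: 3
  you small: 3
  you table: 3
16 duplicate windows → 25 − 16 = 9 distinct.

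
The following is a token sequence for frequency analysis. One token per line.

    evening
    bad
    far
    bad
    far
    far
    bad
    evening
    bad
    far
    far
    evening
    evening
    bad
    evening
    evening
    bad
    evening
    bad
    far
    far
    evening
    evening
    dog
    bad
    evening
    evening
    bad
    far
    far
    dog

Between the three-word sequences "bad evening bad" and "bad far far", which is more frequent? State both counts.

"bad evening bad": 2 occurrences
"bad far far": 4 occurrences

"bad far far" (4 vs 2)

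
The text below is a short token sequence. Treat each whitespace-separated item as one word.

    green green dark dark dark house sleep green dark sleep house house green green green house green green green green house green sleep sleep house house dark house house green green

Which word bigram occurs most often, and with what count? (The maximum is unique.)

Bigram frequencies (highest first):
  green green: 7
  house green: 4
  house house: 3
  green dark: 2
  dark dark: 2
  dark house: 2
  … (8 more, each ≤ 2)

"green green", 7 times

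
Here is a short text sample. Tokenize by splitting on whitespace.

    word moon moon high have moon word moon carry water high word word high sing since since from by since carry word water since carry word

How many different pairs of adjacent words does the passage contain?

26 tokens → 25 bigram windows in total.
Repeated bigrams (each contributes count−1 duplicates):
  carry word: 2
  since carry: 2
  word moon: 2
3 duplicate windows → 25 − 3 = 22 distinct.

22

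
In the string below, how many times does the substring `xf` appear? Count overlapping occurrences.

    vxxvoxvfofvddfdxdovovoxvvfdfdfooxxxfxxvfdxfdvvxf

3

Sliding a length-2 window over the 48 characters (47 positions):
  position 35–36: xf
  position 42–43: xf
  position 47–48: xf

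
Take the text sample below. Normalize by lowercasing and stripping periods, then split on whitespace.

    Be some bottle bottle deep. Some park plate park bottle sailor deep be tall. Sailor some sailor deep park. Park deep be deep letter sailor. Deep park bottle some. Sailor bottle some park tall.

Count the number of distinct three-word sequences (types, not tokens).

31

34 tokens → 32 trigram windows in total.
Repeated trigrams (each contributes count−1 duplicates):
  sailor deep park: 2
1 duplicate windows → 32 − 1 = 31 distinct.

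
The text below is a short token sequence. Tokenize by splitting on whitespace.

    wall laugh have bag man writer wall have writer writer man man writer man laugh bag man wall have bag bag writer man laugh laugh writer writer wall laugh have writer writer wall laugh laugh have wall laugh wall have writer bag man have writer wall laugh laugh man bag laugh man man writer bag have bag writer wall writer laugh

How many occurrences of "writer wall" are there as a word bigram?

5

Scanning the 60 overlapping bigram windows for "writer wall":
  position 6–7: writer wall
  position 27–28: writer wall
  position 32–33: writer wall
  position 45–46: writer wall
  position 58–59: writer wall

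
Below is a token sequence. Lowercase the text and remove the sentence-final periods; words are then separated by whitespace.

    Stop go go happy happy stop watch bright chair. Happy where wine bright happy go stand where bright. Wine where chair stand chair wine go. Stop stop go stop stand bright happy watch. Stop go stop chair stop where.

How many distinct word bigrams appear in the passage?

33

39 tokens → 38 bigram windows in total.
Repeated bigrams (each contributes count−1 duplicates):
  go stop: 3
  stop go: 3
  bright happy: 2
5 duplicate windows → 38 − 5 = 33 distinct.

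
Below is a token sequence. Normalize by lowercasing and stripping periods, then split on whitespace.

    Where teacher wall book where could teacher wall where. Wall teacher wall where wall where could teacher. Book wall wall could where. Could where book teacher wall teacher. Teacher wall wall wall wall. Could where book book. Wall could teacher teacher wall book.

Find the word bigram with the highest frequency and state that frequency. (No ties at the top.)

Bigram frequencies (highest first):
  teacher wall: 6
  wall wall: 4
  where could: 3
  could teacher: 3
  wall where: 3
  wall could: 3
  … (12 more, each ≤ 3)

"teacher wall", 6 times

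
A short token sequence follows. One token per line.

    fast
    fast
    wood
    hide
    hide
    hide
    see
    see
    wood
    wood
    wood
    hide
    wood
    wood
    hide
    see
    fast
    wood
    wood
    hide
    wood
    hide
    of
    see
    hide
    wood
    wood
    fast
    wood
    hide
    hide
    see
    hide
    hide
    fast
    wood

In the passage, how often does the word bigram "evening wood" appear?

0

Scanning the 35 overlapping bigram windows for "evening wood":
  (none found)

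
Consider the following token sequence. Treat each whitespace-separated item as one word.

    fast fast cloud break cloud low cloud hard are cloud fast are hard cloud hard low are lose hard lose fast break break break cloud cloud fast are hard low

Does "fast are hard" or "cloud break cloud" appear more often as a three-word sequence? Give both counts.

"fast are hard" (2 vs 1)

"fast are hard": 2 occurrences
"cloud break cloud": 1 occurrence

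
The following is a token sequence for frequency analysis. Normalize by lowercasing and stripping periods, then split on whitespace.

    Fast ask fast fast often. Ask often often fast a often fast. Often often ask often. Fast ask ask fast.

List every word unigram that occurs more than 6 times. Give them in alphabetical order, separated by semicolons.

fast; often

Unigram counts meeting the condition (more than 6 times):
  fast: 7
  often: 7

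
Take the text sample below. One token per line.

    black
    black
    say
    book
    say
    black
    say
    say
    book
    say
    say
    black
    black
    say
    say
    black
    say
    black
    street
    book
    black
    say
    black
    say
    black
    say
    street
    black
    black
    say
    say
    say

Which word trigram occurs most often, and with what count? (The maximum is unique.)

Trigram frequencies (highest first):
  say black say: 4
  black black say: 3
  black say say: 3
  black say black: 3
  say book say: 2
  say say black: 2
  … (13 more, each ≤ 1)

"say black say", 4 times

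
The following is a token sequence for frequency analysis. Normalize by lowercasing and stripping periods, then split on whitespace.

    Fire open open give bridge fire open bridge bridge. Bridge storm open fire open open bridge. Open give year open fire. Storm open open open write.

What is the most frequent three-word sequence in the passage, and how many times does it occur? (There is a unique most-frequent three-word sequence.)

"fire open open", 2 times

Trigram frequencies (highest first):
  fire open open: 2
  open open give: 1
  open give bridge: 1
  give bridge fire: 1
  bridge fire open: 1
  fire open bridge: 1
  … (17 more, each ≤ 1)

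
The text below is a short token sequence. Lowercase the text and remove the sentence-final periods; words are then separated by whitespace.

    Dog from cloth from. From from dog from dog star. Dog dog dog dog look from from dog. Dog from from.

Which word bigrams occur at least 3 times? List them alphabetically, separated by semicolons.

Bigram counts meeting the condition (at least 3 times):
  dog dog: 4
  dog from: 3
  from dog: 3
  from from: 4

dog dog; dog from; from dog; from from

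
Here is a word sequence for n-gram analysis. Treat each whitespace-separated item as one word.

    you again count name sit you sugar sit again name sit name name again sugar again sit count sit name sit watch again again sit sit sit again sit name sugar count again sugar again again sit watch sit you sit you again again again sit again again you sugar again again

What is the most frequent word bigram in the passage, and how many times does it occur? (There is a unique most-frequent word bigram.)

Bigram frequencies (highest first):
  again again: 6
  again sit: 5
  name sit: 3
  sit you: 3
  sit again: 3
  sit name: 3
  … (21 more, each ≤ 3)

"again again", 6 times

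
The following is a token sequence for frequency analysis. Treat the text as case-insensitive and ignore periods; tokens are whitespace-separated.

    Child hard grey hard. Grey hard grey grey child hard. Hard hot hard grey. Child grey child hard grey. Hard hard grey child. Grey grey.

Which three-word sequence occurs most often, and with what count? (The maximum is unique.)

Trigram frequencies (highest first):
  hard grey hard: 3
  child hard grey: 2
  grey hard grey: 2
  grey child hard: 2
  hard grey child: 2
  grey child grey: 2
  … (10 more, each ≤ 1)

"hard grey hard", 3 times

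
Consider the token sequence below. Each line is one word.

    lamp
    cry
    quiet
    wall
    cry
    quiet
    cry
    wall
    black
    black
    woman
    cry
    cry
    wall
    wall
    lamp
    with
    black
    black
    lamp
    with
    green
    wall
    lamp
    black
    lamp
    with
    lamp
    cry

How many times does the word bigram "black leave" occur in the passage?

Scanning the 28 overlapping bigram windows for "black leave":
  (none found)

0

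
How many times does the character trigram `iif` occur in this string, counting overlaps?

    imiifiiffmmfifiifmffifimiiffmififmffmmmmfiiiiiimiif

5

Sliding a length-3 window over the 51 characters (49 positions):
  position 3–5: iif
  position 6–8: iif
  position 15–17: iif
  position 25–27: iif
  position 49–51: iif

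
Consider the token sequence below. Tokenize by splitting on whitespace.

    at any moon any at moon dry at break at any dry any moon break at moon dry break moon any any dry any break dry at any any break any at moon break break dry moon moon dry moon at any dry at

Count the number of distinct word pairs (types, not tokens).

22

44 tokens → 43 bigram windows in total.
Repeated bigrams (each contributes count−1 duplicates):
  at any: 4
  any dry: 3
  at moon: 3
  dry at: 3
  moon dry: 3
  any any: 2
  any at: 2
  any break: 2
  … (7 more repeated)
21 duplicate windows → 43 − 21 = 22 distinct.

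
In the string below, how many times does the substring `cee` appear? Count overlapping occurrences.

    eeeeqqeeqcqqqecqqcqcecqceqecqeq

Sliding a length-3 window over the 31 characters (29 positions):
  (no match at any position)

0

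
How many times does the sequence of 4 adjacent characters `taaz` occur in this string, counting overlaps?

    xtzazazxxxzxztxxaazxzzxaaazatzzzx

Sliding a length-4 window over the 33 characters (30 positions):
  (no match at any position)

0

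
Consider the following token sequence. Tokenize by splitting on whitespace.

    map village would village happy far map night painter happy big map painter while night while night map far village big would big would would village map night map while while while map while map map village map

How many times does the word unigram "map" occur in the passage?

Scanning the 38 tokens for "map":
  position 1: map
  position 7: map
  position 12: map
  position 18: map
  position 27: map
  position 29: map
  position 33: map
  position 35: map
  position 36: map
  position 38: map

10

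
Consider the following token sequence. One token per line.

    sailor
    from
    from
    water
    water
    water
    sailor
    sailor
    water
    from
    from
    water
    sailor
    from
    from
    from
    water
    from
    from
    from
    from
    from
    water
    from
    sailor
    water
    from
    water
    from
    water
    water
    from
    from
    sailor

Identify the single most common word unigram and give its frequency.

Unigram frequencies (highest first):
  from: 17
  water: 11
  sailor: 6

"from", 17 times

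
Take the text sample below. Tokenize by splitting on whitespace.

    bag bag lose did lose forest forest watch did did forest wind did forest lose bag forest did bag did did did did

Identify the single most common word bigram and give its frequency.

"did did", 4 times

Bigram frequencies (highest first):
  did did: 4
  did forest: 2
  bag bag: 1
  bag lose: 1
  lose did: 1
  did lose: 1
  … (12 more, each ≤ 1)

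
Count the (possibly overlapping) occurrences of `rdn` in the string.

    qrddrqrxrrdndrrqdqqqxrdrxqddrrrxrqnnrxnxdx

Sliding a length-3 window over the 42 characters (40 positions):
  position 10–12: rdn

1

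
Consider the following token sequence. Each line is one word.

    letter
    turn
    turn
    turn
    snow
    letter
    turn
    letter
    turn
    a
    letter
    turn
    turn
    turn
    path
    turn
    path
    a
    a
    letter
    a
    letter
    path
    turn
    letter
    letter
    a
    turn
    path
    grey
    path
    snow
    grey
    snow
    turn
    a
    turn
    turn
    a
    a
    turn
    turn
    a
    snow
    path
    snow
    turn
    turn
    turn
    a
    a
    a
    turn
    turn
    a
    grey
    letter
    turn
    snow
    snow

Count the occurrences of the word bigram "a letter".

3

Scanning the 59 overlapping bigram windows for "a letter":
  position 10–11: a letter
  position 19–20: a letter
  position 21–22: a letter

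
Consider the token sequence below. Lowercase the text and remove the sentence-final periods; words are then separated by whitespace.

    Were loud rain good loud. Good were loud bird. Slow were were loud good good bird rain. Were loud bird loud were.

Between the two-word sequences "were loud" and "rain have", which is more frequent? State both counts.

"were loud": 4 occurrences
"rain have": 0 occurrences

"were loud" (4 vs 0)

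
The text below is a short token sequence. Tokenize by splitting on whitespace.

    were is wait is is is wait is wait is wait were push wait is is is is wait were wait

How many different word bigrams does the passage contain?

21 tokens → 20 bigram windows in total.
Repeated bigrams (each contributes count−1 duplicates):
  is is: 5
  is wait: 5
  wait is: 4
  wait were: 2
12 duplicate windows → 20 − 12 = 8 distinct.

8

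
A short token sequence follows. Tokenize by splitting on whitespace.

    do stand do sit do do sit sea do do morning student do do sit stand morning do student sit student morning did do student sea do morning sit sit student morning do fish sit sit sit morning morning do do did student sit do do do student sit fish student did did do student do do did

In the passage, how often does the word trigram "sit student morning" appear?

Scanning the 56 overlapping trigram windows for "sit student morning":
  position 20–22: sit student morning
  position 30–32: sit student morning

2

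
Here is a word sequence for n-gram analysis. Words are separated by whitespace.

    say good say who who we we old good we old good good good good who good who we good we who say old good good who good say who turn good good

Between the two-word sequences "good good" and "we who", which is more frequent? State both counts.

"good good" (5 vs 1)

"good good": 5 occurrences
"we who": 1 occurrence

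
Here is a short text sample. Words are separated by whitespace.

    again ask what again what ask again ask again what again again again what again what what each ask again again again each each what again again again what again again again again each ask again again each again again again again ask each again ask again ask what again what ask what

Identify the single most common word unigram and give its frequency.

"again", 27 times

Unigram frequencies (highest first):
  again: 27
  what: 11
  ask: 9
  each: 6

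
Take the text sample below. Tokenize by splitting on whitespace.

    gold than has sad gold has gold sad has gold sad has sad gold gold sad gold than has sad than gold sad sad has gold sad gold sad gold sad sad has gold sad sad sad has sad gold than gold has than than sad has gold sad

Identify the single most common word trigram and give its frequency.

"has gold sad", 5 times

Trigram frequencies (highest first):
  has gold sad: 5
  sad has gold: 4
  has sad gold: 3
  gold sad gold: 3
  gold sad sad: 3
  sad sad has: 3
  … (20 more, each ≤ 2)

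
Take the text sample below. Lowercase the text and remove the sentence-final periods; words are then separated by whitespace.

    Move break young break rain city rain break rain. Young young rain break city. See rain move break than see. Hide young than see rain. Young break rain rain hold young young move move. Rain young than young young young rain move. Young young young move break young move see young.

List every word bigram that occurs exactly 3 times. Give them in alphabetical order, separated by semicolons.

Bigram counts meeting the condition (exactly 3 times):
  break rain: 3
  move break: 3
  rain young: 3
  young move: 3

break rain; move break; rain young; young move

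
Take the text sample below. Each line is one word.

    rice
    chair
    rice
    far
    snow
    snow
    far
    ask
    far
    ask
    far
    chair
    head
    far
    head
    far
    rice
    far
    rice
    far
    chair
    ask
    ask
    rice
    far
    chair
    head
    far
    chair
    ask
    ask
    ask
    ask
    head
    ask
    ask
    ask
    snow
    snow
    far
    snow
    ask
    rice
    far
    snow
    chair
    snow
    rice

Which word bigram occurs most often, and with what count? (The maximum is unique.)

Bigram frequencies (highest first):
  ask ask: 6
  rice far: 5
  far chair: 4
  far snow: 3
  head far: 3
  snow snow: 2
  … (17 more, each ≤ 2)

"ask ask", 6 times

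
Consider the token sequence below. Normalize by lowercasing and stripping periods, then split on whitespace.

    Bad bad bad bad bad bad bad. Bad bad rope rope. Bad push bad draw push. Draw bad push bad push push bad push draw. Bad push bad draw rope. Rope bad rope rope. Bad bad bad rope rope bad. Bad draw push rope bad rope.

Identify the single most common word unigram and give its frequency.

Unigram frequencies (highest first):
  bad: 23
  rope: 10
  push: 8
  draw: 5

"bad", 23 times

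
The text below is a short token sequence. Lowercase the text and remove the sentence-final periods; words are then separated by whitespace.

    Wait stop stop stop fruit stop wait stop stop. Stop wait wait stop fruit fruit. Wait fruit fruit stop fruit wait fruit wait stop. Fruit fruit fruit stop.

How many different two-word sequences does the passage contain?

9

28 tokens → 27 bigram windows in total.
Repeated bigrams (each contributes count−1 duplicates):
  fruit fruit: 4
  stop fruit: 4
  stop stop: 4
  wait stop: 4
  fruit stop: 3
  fruit wait: 3
  stop wait: 2
  wait fruit: 2
18 duplicate windows → 27 − 18 = 9 distinct.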